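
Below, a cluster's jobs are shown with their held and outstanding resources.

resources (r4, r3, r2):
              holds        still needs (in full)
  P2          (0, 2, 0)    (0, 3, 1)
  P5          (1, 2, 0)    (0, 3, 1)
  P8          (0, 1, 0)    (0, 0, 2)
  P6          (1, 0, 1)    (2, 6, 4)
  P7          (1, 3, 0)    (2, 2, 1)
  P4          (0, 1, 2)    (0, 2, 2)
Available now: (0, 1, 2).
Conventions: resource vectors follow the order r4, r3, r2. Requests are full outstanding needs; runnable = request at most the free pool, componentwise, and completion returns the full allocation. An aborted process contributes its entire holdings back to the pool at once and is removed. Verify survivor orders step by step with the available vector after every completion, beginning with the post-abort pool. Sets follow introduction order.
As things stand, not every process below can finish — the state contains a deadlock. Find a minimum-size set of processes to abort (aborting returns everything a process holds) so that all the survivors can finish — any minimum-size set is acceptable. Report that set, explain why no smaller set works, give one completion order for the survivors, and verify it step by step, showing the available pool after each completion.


Minimum abort set: P7.
Key observation: P6 could never have finished before the abort; with (1, 3, 0) returned by P7, it fits at step 4.
Why nothing smaller works: aborting no one leaves the state deadlocked as given.
Survivors finish in the order: P2, P5, P4, P6, P8. Walking it through (pool after the aborts first):
  pool = (1, 4, 2)
  P2: need (0, 3, 1) fits (1, 4, 2); releases (0, 2, 0), pool now (1, 6, 2)
  P5: need (0, 3, 1) fits (1, 6, 2); releases (1, 2, 0), pool now (2, 8, 2)
  P4: need (0, 2, 2) fits (2, 8, 2); releases (0, 1, 2), pool now (2, 9, 4)
  P6: need (2, 6, 4) fits (2, 9, 4); releases (1, 0, 1), pool now (3, 9, 5)
  P8: need (0, 0, 2) fits (3, 9, 5); releases (0, 1, 0), pool now (3, 10, 5)


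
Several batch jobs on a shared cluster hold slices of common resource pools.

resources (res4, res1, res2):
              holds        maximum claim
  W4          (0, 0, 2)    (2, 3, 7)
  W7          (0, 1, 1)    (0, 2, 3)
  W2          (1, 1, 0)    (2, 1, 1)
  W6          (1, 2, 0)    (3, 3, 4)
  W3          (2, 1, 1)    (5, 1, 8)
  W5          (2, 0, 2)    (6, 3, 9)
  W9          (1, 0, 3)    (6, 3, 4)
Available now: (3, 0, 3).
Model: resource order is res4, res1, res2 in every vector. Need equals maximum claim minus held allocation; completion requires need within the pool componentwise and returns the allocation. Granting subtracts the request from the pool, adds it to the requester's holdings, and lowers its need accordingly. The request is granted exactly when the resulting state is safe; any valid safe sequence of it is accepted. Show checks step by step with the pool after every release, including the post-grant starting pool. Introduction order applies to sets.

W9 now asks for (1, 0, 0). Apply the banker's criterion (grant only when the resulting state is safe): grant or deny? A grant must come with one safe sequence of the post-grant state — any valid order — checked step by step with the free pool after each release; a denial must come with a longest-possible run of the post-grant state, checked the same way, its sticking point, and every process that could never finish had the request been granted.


GRANT — the state after the grant stays safe, e.g. via W2, W7, W6, W9, W4, W5, W3.
Key observation: with (2, 0, 3) left after the transfer, W2 can run at once — the state stays safe.
Step-by-step check of the post-grant state:
  pool = (2, 0, 3)
  run W2 (needs (1, 0, 1), free (2, 0, 3)); after release of (1, 1, 0) the pool is (3, 1, 3)
  run W7 (needs (0, 1, 2), free (3, 1, 3)); after release of (0, 1, 1) the pool is (3, 2, 4)
  run W6 (needs (2, 1, 4), free (3, 2, 4)); after release of (1, 2, 0) the pool is (4, 4, 4)
  run W9 (needs (4, 3, 1), free (4, 4, 4)); after release of (2, 0, 3) the pool is (6, 4, 7)
  run W4 (needs (2, 3, 5), free (6, 4, 7)); after release of (0, 0, 2) the pool is (6, 4, 9)
  run W5 (needs (4, 3, 7), free (6, 4, 9)); after release of (2, 0, 2) the pool is (8, 4, 11)
  run W3 (needs (3, 0, 7), free (8, 4, 11)); after release of (2, 1, 1) the pool is (10, 5, 12)


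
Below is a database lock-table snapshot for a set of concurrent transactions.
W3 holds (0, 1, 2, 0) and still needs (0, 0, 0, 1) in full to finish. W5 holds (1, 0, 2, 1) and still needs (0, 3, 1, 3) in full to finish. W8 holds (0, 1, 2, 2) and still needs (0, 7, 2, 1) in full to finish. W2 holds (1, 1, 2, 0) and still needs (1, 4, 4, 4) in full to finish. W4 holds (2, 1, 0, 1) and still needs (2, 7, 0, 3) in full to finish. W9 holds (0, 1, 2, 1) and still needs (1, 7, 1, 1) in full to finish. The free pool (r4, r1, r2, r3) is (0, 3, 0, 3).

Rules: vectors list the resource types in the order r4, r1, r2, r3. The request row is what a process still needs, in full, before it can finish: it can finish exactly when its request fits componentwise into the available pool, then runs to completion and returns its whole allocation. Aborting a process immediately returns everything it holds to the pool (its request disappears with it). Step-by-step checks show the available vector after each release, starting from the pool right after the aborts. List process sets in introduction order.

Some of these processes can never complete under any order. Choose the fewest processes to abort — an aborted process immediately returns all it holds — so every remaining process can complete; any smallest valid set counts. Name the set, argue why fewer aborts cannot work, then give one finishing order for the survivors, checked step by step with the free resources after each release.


Abort W8 and W9.
Key observation: no ordering could ever have run W4 before the abort of W8 and W9; with (0, 2, 4, 3) back in the pool it fits at step 4.
Minimality, checking each single-abort alternative: W3 alone leaves W8 blocked (short on r1); W5 alone leaves W8 blocked (short on r1); W8 alone leaves W4 blocked (short on r1); W2 alone leaves W8 blocked (short on r1); W4 alone leaves W8 blocked (short on r1); W9 alone leaves W8 blocked (short on r1).
Survivors finish in the order: W3, W5, W2, W4. Step-by-step check (pool after the aborts first):
  pool = (0, 5, 4, 6)
  W3: need (0, 0, 0, 1) fits (0, 5, 4, 6); releases (0, 1, 2, 0), pool now (0, 6, 6, 6)
  W5: need (0, 3, 1, 3) fits (0, 6, 6, 6); releases (1, 0, 2, 1), pool now (1, 6, 8, 7)
  W2: need (1, 4, 4, 4) fits (1, 6, 8, 7); releases (1, 1, 2, 0), pool now (2, 7, 10, 7)
  W4: need (2, 7, 0, 3) fits (2, 7, 10, 7); releases (2, 1, 0, 1), pool now (4, 8, 10, 8)


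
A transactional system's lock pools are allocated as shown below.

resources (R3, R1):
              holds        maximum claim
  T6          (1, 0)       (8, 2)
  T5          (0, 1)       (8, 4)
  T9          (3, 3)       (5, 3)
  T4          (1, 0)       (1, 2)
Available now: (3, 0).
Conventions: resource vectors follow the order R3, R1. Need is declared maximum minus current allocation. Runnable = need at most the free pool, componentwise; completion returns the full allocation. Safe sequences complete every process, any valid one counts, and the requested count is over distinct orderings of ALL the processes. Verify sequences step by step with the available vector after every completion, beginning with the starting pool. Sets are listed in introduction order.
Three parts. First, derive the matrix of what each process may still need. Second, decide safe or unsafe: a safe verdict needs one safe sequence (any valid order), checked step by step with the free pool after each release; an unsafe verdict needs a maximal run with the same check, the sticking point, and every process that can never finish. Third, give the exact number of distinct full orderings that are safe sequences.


(1) Need matrix, components ordered R3, R1:
  T6: (7, 2)
  T5: (8, 3)
  T9: (2, 0)
  T4: (0, 2)
(2) SAFE — a valid safe sequence is T9, T4, T6, T5.
Key observation: reading the order forward, T6 is the first process whose need (7, 2) meets the free pool (7, 3) exactly on a resource it requests.
Step-by-step check:
  pool = (3, 0)
  T9 needs (2, 0) <= (3, 0) -> finishes; pool += (3, 3) = (6, 3)
  T4 needs (0, 2) <= (6, 3) -> finishes; pool += (1, 0) = (7, 3)
  T6 needs (7, 2) <= (7, 3) -> finishes; pool += (1, 0) = (8, 3)
  T5 needs (8, 3) <= (8, 3) -> finishes; pool += (0, 1) = (8, 4)
(3) The exact count: 1 of the possible complete orderings is a safe sequence.


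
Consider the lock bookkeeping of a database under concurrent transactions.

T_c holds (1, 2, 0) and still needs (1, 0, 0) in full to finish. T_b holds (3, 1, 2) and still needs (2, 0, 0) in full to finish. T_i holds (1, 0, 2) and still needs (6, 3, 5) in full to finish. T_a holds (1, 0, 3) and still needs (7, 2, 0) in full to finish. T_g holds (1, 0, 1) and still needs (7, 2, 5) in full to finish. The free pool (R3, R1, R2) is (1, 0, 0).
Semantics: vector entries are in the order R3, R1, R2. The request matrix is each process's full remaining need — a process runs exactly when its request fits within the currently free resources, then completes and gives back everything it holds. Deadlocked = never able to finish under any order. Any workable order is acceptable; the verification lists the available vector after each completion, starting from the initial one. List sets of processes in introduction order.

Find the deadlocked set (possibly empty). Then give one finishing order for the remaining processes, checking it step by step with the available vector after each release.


Deadlocked: T_i, T_a and T_g.
Key observation: the wall is R3: completing T_c, T_b brings the pool only to (5, 3, 2), and all the rest need more.
A valid finishing order for the others: T_c, T_b. Walking it through:
  pool = (1, 0, 0)
  run T_c (needs (1, 0, 0), free (1, 0, 0)); after release of (1, 2, 0) the pool is (2, 2, 0)
  run T_b (needs (2, 0, 0), free (2, 2, 0)); after release of (3, 1, 2) the pool is (5, 3, 2)
The stuck group stays short no matter what:
  blocked: T_i wants (6, 3, 5), pool (5, 3, 2) — not enough R3 and R2
  blocked: T_a wants (7, 2, 0), pool (5, 3, 2) — not enough R3
  blocked: T_g wants (7, 2, 5), pool (5, 3, 2) — not enough R3 and R2


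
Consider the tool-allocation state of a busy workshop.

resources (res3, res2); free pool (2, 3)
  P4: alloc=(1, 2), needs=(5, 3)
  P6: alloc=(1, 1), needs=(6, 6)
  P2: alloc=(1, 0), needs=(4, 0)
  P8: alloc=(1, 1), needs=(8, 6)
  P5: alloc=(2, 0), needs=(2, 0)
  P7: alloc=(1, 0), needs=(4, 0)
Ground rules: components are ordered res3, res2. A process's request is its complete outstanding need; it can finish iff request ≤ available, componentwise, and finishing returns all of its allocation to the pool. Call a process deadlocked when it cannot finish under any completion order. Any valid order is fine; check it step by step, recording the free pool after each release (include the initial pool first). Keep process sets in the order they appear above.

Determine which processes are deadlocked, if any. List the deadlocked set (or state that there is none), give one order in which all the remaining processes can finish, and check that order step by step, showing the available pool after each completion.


Deadlocked: P6 and P8.
Key observation: once P5, P7, P4, P2 finish, the pool peaks at (7, 5) — and every remaining process still needs more res2 than that.
A valid finishing order for the others: P5, P7, P4, P2. Verifying each step:
  pool = (2, 3)
  P5 needs (2, 0) <= (2, 3) -> finishes; pool += (2, 0) = (4, 3)
  P7 needs (4, 0) <= (4, 3) -> finishes; pool += (1, 0) = (5, 3)
  P4 needs (5, 3) <= (5, 3) -> finishes; pool += (1, 2) = (6, 5)
  P2 needs (4, 0) <= (6, 5) -> finishes; pool += (1, 0) = (7, 5)
None of the blocked processes ever fits:
  P6 cannot run: need (6, 6) vs free (7, 5) (insufficient res2)
  P8 cannot run: need (8, 6) vs free (7, 5) (insufficient res3 and res2)


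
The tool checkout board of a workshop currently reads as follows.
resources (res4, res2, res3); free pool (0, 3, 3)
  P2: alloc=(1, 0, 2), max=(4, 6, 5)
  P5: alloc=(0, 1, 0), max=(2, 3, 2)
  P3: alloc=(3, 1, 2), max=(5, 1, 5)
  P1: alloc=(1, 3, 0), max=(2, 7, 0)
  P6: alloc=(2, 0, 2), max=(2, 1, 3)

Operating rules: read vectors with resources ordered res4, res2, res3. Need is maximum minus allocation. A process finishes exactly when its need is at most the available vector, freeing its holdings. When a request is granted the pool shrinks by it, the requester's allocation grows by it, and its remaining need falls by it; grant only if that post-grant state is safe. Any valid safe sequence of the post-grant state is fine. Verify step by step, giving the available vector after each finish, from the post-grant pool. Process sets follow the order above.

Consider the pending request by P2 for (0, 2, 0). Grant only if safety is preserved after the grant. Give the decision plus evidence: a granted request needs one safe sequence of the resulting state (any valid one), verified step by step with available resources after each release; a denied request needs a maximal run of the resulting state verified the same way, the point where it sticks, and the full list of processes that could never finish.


DENY — the pretend-granted state is unsafe.
Key observation: res2 is the bottleneck — with P6, P3, P5 done the pool holds (5, 3, 7), short of every remaining need.
After a pretend grant, a maximal execution: P6, P3, P5 — then nothing else fits. Verifying each step:
  pool = (0, 1, 3)
  P6: need (0, 1, 1) fits (0, 1, 3); releases (2, 0, 2), pool now (2, 1, 5)
  P3: need (2, 0, 3) fits (2, 1, 5); releases (3, 1, 2), pool now (5, 2, 7)
  P5: need (2, 2, 2) fits (5, 2, 7); releases (0, 1, 0), pool now (5, 3, 7)
  P2 still needs (3, 4, 3) but only (5, 3, 7) is free — short on res2
  P1 still needs (1, 4, 0) but only (5, 3, 7) is free — short on res2
Processes that could never finish after the grant: P2 and P1.


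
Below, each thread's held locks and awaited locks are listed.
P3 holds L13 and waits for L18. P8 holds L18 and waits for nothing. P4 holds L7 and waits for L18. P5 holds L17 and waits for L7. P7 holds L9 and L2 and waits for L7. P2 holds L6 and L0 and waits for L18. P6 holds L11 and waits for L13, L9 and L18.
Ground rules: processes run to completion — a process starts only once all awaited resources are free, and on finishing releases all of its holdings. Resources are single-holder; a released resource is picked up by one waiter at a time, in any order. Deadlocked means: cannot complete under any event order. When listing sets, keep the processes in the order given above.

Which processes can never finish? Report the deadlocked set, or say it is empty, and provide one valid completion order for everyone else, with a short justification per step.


No process is deadlocked.
Key observation: there is no circular wait here — follow any chain and it reaches a process that is free to run now.
A valid finishing order for the others: P8, P4, P7, P2, P3, P6, P5.
Verifying each step:
  P8 waits on nothing -> runs at once and releases L18
  run P4 (all its waits — L18 — are resolved); releases L7
  run P7 (all its waits — L7 — are resolved); releases L9 and L2
  run P2 (all its waits — L18 — are resolved); releases L6 and L0
  run P3 (all its waits — L18 — are resolved); releases L13
  run P6 (all its waits — L13, L9 and L18 — are resolved); releases L11
  run P5 (all its waits — L7 — are resolved); releases L17


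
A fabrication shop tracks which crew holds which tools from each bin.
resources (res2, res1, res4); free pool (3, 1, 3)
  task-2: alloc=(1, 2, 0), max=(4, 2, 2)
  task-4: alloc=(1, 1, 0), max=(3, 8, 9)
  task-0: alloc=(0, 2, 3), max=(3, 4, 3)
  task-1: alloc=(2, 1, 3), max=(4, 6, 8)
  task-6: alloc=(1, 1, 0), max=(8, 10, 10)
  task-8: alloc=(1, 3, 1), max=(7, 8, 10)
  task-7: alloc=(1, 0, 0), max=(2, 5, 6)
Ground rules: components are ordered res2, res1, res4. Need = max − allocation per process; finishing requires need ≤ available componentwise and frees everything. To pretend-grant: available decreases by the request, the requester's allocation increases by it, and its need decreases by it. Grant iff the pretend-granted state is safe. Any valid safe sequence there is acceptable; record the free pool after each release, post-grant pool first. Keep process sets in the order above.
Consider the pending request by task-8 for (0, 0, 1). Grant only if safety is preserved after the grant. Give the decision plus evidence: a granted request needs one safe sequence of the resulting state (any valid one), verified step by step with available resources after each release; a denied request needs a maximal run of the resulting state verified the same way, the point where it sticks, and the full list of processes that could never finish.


GRANT — the state after the grant stays safe, e.g. via task-2, task-0, task-1, task-8, task-6, task-4, task-7.
Key observation: after the grant the pool drops to (3, 1, 2), which still lets task-2 finish first and unwind the rest.
Verifying the post-grant state step by step:
  pool = (3, 1, 2)
  run task-2 (needs (3, 0, 2), free (3, 1, 2)); after release of (1, 2, 0) the pool is (4, 3, 2)
  run task-0 (needs (3, 2, 0), free (4, 3, 2)); after release of (0, 2, 3) the pool is (4, 5, 5)
  run task-1 (needs (2, 5, 5), free (4, 5, 5)); after release of (2, 1, 3) the pool is (6, 6, 8)
  run task-8 (needs (6, 5, 8), free (6, 6, 8)); after release of (1, 3, 2) the pool is (7, 9, 10)
  run task-6 (needs (7, 9, 10), free (7, 9, 10)); after release of (1, 1, 0) the pool is (8, 10, 10)
  run task-4 (needs (2, 7, 9), free (8, 10, 10)); after release of (1, 1, 0) the pool is (9, 11, 10)
  run task-7 (needs (1, 5, 6), free (9, 11, 10)); after release of (1, 0, 0) the pool is (10, 11, 10)


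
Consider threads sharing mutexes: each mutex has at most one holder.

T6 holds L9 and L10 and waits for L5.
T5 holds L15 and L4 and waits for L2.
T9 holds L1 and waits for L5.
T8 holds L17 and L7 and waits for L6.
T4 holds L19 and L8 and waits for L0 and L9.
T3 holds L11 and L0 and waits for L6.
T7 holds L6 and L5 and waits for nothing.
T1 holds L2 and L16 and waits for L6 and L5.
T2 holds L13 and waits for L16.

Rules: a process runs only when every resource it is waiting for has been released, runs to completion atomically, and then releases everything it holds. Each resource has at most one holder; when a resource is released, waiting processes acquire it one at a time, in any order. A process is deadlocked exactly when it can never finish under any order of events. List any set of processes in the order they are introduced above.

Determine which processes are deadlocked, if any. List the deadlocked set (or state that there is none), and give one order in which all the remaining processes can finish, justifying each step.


The deadlocked set is empty.
Key observation: no waiting chain loops back on itself — every chain ends at a process that waits on nothing, so everyone eventually runs.
One completion order for the rest: T7, T8, T1, T5, T2, T3, T6, T4, T9.
Check, step by step:
  T7: no waits; runs immediately, freeing L6 and L5
  T8 waits on L6 — all released -> runs and releases L17 and L7
  T1 waits on L6 and L5 — all released -> runs and releases L2 and L16
  T5 waits on L2 — all released -> runs and releases L15 and L4
  T2 waits on L16 — all released -> runs and releases L13
  T3 waits on L6 — all released -> runs and releases L11 and L0
  T6 waits on L5 — all released -> runs and releases L9 and L10
  T4 waits on L0 and L9 — all released -> runs and releases L19 and L8
  T9 waits on L5 — all released -> runs and releases L1


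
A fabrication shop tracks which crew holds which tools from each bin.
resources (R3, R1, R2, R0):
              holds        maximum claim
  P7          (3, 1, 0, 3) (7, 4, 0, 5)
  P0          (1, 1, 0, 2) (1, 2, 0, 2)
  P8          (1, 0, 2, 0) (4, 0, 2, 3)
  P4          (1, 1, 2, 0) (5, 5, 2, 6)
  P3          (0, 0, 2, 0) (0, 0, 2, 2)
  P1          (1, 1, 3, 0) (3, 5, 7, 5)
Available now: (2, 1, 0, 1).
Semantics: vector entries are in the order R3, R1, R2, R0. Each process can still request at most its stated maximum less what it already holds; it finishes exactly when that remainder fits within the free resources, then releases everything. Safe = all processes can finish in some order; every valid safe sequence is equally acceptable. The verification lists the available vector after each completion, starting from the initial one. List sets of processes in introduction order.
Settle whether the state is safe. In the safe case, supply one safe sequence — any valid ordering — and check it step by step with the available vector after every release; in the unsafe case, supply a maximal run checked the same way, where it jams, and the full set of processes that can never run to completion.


The state is UNSAFE.
Key observation: after P0, P8, P3 complete, (4, 2, 4, 3) is the best the pool ever gets, yet each leftover process wants more R1.
The run P0, P8, P3 cannot be extended any further. Walking it through:
  pool = (2, 1, 0, 1)
  run P0 (needs (0, 1, 0, 0), free (2, 1, 0, 1)); after release of (1, 1, 0, 2) the pool is (3, 2, 0, 3)
  run P8 (needs (3, 0, 0, 3), free (3, 2, 0, 3)); after release of (1, 0, 2, 0) the pool is (4, 2, 2, 3)
  run P3 (needs (0, 0, 0, 2), free (4, 2, 2, 3)); after release of (0, 0, 2, 0) the pool is (4, 2, 4, 3)
  P7 still needs (4, 3, 0, 2) but only (4, 2, 4, 3) is free — short on R1
  P4 still needs (4, 4, 0, 6) but only (4, 2, 4, 3) is free — short on R1 and R0
  P1 still needs (2, 4, 4, 5) but only (4, 2, 4, 3) is free — short on R1 and R0
Permanently blocked: P7, P4 and P1.


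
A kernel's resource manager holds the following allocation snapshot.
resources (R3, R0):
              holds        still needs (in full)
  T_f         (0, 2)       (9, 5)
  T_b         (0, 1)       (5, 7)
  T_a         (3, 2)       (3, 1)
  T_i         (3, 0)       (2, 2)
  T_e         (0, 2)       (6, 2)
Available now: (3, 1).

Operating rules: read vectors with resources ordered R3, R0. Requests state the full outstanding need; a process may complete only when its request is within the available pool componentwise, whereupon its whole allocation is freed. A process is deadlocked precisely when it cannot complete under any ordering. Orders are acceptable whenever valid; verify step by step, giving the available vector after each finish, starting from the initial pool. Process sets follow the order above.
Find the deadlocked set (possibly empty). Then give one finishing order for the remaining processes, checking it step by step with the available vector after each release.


No process is deadlocked.
Key observation: beginning at T_a, releases accumulate fast enough that every process eventually fits.
The rest can finish in the order T_a, T_i, T_e, T_f, T_b. Check, step by step:
  pool = (3, 1)
  T_a: need (3, 1) fits (3, 1); releases (3, 2), pool now (6, 3)
  T_i: need (2, 2) fits (6, 3); releases (3, 0), pool now (9, 3)
  T_e: need (6, 2) fits (9, 3); releases (0, 2), pool now (9, 5)
  T_f: need (9, 5) fits (9, 5); releases (0, 2), pool now (9, 7)
  T_b: need (5, 7) fits (9, 7); releases (0, 1), pool now (9, 8)


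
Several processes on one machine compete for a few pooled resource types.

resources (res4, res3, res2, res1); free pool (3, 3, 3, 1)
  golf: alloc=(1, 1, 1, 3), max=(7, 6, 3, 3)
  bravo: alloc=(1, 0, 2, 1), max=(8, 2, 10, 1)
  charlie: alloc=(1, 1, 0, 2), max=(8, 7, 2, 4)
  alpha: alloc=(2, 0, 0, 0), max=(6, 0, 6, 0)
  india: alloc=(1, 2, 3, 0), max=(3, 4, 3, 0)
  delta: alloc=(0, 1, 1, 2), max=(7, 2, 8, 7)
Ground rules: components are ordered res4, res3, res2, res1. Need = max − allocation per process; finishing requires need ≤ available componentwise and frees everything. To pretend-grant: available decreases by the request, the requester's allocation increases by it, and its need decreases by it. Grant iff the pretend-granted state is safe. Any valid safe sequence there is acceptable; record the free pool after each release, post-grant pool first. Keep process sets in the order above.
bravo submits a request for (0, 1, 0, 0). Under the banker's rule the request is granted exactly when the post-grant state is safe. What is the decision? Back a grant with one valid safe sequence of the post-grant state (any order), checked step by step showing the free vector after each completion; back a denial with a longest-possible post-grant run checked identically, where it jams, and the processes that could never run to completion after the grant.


DENY: after the grant no complete ordering would exist.
Key observation: after india, alpha the pool peaks at (6, 4, 6, 1), and each blocked process is short somewhere: golf on res3; bravo on res4, res2; charlie on res4, res3, res1; delta on res4, res2, res1.
After a pretend grant, a maximal execution: india, alpha — then nothing else fits. Step-by-step check:
  pool = (3, 2, 3, 1)
  india needs (2, 2, 0, 0) <= (3, 2, 3, 1) -> finishes; pool += (1, 2, 3, 0) = (4, 4, 6, 1)
  alpha needs (4, 0, 6, 0) <= (4, 4, 6, 1) -> finishes; pool += (2, 0, 0, 0) = (6, 4, 6, 1)
  golf still needs (6, 5, 2, 0) but only (6, 4, 6, 1) is free — short on res3
  bravo still needs (7, 1, 8, 0) but only (6, 4, 6, 1) is free — short on res4 and res2
  charlie still needs (7, 6, 2, 2) but only (6, 4, 6, 1) is free — short on res4, res3 and res1
  delta still needs (7, 1, 7, 5) but only (6, 4, 6, 1) is free — short on res4, res2 and res1
Post-grant, the permanently blocked set is golf, bravo, charlie and delta.


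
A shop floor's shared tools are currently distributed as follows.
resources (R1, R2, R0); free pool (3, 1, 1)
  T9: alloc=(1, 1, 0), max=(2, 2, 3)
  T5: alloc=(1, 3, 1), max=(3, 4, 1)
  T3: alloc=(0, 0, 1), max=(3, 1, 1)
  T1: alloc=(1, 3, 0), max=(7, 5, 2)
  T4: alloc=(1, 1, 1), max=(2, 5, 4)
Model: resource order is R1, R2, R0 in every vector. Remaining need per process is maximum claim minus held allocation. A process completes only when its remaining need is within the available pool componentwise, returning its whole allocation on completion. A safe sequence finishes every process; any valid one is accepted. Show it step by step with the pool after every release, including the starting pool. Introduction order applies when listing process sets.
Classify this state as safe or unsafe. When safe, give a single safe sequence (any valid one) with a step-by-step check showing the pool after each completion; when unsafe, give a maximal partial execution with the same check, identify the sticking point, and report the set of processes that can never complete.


SAFE — a valid safe sequence is T5, T3, T9, T4, T1.
Key observation: T5 marks the first exact bind of the order: its need (2, 1, 0) fits the free (3, 1, 1) with zero slack on a requested resource.
Walking it through:
  pool = (3, 1, 1)
  T5 needs (2, 1, 0) <= (3, 1, 1) -> finishes; pool += (1, 3, 1) = (4, 4, 2)
  T3 needs (3, 1, 0) <= (4, 4, 2) -> finishes; pool += (0, 0, 1) = (4, 4, 3)
  T9 needs (1, 1, 3) <= (4, 4, 3) -> finishes; pool += (1, 1, 0) = (5, 5, 3)
  T4 needs (1, 4, 3) <= (5, 5, 3) -> finishes; pool += (1, 1, 1) = (6, 6, 4)
  T1 needs (6, 2, 2) <= (6, 6, 4) -> finishes; pool += (1, 3, 0) = (7, 9, 4)


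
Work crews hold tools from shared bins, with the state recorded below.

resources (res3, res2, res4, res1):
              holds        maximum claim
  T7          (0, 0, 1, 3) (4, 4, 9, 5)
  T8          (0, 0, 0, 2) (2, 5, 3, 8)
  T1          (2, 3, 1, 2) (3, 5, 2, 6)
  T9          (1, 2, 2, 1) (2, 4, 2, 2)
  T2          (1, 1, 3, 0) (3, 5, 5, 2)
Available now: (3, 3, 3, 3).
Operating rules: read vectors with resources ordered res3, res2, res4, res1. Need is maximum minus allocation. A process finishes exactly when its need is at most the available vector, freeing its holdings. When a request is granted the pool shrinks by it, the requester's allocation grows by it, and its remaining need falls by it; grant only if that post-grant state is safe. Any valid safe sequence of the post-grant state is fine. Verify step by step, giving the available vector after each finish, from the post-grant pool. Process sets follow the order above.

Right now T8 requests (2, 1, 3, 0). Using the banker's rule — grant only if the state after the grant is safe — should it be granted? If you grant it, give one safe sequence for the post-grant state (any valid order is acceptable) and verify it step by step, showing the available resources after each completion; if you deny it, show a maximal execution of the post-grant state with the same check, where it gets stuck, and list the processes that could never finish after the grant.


GRANT — the state after the grant stays safe, e.g. via T9, T2, T1, T8, T7.
Key observation: granting shrinks the pool to (1, 2, 0, 3), yet T9 still fits and the chain goes through.
Verifying the post-grant state step by step:
  pool = (1, 2, 0, 3)
  T9: need (1, 2, 0, 1) fits (1, 2, 0, 3); releases (1, 2, 2, 1), pool now (2, 4, 2, 4)
  T2: need (2, 4, 2, 2) fits (2, 4, 2, 4); releases (1, 1, 3, 0), pool now (3, 5, 5, 4)
  T1: need (1, 2, 1, 4) fits (3, 5, 5, 4); releases (2, 3, 1, 2), pool now (5, 8, 6, 6)
  T8: need (0, 4, 0, 6) fits (5, 8, 6, 6); releases (2, 1, 3, 2), pool now (7, 9, 9, 8)
  T7: need (4, 4, 8, 2) fits (7, 9, 9, 8); releases (0, 0, 1, 3), pool now (7, 9, 10, 11)


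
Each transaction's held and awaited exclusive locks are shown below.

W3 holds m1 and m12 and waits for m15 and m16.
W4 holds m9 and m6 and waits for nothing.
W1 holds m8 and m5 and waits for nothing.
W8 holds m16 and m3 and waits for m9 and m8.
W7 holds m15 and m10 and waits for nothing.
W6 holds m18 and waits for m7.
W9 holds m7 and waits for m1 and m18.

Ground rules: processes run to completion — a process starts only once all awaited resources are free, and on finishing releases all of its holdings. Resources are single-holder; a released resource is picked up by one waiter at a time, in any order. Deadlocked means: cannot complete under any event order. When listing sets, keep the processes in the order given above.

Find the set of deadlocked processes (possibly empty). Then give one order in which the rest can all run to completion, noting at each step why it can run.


Deadlocked set: W6 and W9.
Key observation: nobody on the ring W6 -> W9 -> W6 can start until another member finishes, which never happens; no other process is dragged down with it.
One completion order for the rest: W1, W7, W4, W8, W3.
Walking it through:
  W1: no waits; runs immediately, freeing m8 and m5
  W7: no waits; runs immediately, freeing m15 and m10
  W4: no waits; runs immediately, freeing m9 and m6
  W8 waits on m9 and m8 — all released -> runs and releases m16 and m3
  W3 waits on m15 and m16 — all released -> runs and releases m1 and m12


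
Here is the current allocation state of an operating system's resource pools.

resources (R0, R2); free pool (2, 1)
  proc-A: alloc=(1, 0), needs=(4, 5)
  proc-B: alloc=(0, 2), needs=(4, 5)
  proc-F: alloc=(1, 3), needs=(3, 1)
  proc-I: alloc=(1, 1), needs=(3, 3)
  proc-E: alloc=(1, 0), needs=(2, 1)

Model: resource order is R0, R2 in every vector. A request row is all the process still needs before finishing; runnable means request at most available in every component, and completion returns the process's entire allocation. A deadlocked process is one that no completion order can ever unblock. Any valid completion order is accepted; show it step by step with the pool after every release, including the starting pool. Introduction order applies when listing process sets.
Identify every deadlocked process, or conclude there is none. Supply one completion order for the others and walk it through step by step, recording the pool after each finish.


Nothing here is deadlocked.
Key observation: no deadlock: proc-E fits now, and the freed resources carry the rest through.
A valid finishing order for the others: proc-E, proc-F, proc-I, proc-B, proc-A. Step-by-step check:
  pool = (2, 1)
  run proc-E (needs (2, 1), free (2, 1)); after release of (1, 0) the pool is (3, 1)
  run proc-F (needs (3, 1), free (3, 1)); after release of (1, 3) the pool is (4, 4)
  run proc-I (needs (3, 3), free (4, 4)); after release of (1, 1) the pool is (5, 5)
  run proc-B (needs (4, 5), free (5, 5)); after release of (0, 2) the pool is (5, 7)
  run proc-A (needs (4, 5), free (5, 7)); after release of (1, 0) the pool is (6, 7)


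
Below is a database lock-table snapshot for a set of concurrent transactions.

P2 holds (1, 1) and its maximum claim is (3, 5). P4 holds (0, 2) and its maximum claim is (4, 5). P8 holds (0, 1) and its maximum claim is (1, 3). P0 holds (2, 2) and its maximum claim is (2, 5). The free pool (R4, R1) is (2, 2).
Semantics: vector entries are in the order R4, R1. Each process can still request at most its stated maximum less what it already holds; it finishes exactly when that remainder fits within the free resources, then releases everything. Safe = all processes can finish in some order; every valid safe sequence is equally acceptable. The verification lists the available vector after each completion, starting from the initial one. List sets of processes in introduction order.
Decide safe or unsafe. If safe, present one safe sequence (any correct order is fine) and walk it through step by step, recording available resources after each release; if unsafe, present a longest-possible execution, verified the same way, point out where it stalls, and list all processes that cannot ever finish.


SAFE, for example via the order P8, P0, P2, P4.
Key observation: P8 marks the first exact bind of the order: its need (1, 2) fits the free (2, 2) with zero slack on a requested resource.
Verifying each step:
  pool = (2, 2)
  P8: need (1, 2) fits (2, 2); releases (0, 1), pool now (2, 3)
  P0: need (0, 3) fits (2, 3); releases (2, 2), pool now (4, 5)
  P2: need (2, 4) fits (4, 5); releases (1, 1), pool now (5, 6)
  P4: need (4, 3) fits (5, 6); releases (0, 2), pool now (5, 8)


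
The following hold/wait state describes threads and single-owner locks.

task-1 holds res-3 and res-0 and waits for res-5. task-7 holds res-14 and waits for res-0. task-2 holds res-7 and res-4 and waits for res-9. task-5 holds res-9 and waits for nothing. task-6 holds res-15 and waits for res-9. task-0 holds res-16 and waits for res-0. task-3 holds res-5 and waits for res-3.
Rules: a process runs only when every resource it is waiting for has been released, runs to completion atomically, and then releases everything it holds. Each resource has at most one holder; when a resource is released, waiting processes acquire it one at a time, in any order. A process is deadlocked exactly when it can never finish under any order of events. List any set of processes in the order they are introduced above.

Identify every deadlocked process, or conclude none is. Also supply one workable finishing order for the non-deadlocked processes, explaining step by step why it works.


Deadlocked set: task-1, task-7, task-0 and task-3.
Key observation: nobody on the ring task-1 -> task-3 -> task-1 can start until another member finishes, which never happens; task-7 and task-0 wait into the deadlock from upstream.
One completion order for the rest: task-5, task-6, task-2.
Walking it through:
  task-5 waits on nothing -> runs at once and releases res-9
  run task-6 (all its waits — res-9 — are resolved); releases res-15
  run task-2 (all its waits — res-9 — are resolved); releases res-7 and res-4


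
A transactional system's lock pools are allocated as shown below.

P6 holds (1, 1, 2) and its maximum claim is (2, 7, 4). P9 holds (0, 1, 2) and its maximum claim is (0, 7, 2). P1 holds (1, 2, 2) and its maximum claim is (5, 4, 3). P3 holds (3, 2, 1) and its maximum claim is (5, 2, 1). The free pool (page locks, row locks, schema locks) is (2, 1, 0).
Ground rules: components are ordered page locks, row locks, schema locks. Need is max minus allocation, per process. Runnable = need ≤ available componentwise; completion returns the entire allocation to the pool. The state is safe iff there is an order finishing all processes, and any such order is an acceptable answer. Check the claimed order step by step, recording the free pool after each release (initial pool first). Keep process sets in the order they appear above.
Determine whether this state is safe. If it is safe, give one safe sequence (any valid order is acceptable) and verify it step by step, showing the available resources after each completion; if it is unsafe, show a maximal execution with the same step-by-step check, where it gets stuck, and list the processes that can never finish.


UNSAFE.
Key observation: P3, P1 can finish, but then (6, 5, 3) is all there is, and the blocked group's row locks demands exceed it.
Going as far as possible: P3, P1; after that, nothing fits. Check, step by step:
  pool = (2, 1, 0)
  P3 needs (2, 0, 0) <= (2, 1, 0) -> finishes; pool += (3, 2, 1) = (5, 3, 1)
  P1 needs (4, 2, 1) <= (5, 3, 1) -> finishes; pool += (1, 2, 2) = (6, 5, 3)
  blocked: P6 wants (1, 6, 2), pool (6, 5, 3) — not enough row locks
  blocked: P9 wants (0, 6, 0), pool (6, 5, 3) — not enough row locks
Permanently blocked: P6 and P9.


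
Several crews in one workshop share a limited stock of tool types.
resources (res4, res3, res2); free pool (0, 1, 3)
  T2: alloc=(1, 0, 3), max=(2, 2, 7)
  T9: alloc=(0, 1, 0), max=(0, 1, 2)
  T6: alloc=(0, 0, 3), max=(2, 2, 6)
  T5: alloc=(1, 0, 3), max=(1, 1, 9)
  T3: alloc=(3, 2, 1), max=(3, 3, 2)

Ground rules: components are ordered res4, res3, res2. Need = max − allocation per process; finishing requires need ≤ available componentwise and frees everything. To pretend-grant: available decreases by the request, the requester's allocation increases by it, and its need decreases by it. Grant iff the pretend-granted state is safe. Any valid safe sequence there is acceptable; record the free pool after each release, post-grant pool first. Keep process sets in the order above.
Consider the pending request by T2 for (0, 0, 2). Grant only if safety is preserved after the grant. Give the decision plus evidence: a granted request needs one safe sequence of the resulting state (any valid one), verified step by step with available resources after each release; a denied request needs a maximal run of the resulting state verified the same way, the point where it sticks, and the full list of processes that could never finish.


GRANT: granting preserves safety; a valid post-grant sequence is T3, T2, T9, T5, T6.
Key observation: the grant leaves (0, 1, 1) free — enough for T3, whose release restarts the cascade.
Check on the post-grant state, step by step:
  pool = (0, 1, 1)
  T3: need (0, 1, 1) fits (0, 1, 1); releases (3, 2, 1), pool now (3, 3, 2)
  T2: need (1, 2, 2) fits (3, 3, 2); releases (1, 0, 5), pool now (4, 3, 7)
  T9: need (0, 0, 2) fits (4, 3, 7); releases (0, 1, 0), pool now (4, 4, 7)
  T5: need (0, 1, 6) fits (4, 4, 7); releases (1, 0, 3), pool now (5, 4, 10)
  T6: need (2, 2, 3) fits (5, 4, 10); releases (0, 0, 3), pool now (5, 4, 13)


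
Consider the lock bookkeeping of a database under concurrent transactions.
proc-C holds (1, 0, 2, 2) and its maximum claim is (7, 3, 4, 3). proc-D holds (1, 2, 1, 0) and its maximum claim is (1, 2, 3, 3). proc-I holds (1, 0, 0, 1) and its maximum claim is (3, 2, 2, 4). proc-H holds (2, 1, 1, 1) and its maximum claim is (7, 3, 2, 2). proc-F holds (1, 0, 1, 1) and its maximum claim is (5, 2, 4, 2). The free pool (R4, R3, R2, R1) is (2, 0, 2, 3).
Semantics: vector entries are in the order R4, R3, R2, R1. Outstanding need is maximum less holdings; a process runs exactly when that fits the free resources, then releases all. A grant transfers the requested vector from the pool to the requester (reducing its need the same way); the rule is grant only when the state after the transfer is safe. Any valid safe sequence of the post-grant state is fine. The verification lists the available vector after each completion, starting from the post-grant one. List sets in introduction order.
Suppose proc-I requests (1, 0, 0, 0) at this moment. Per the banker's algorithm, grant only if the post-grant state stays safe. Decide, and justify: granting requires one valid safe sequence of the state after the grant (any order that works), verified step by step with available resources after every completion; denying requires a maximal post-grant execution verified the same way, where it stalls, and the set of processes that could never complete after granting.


GRANT. The post-grant state is safe; one safe sequence: proc-D, proc-I, proc-F, proc-H, proc-C.
Key observation: even at the reduced pool (1, 0, 2, 3), proc-D fits immediately, so safety survives the grant.
Step-by-step check of the post-grant state:
  pool = (1, 0, 2, 3)
  proc-D: need (0, 0, 2, 3) fits (1, 0, 2, 3); releases (1, 2, 1, 0), pool now (2, 2, 3, 3)
  proc-I: need (1, 2, 2, 3) fits (2, 2, 3, 3); releases (2, 0, 0, 1), pool now (4, 2, 3, 4)
  proc-F: need (4, 2, 3, 1) fits (4, 2, 3, 4); releases (1, 0, 1, 1), pool now (5, 2, 4, 5)
  proc-H: need (5, 2, 1, 1) fits (5, 2, 4, 5); releases (2, 1, 1, 1), pool now (7, 3, 5, 6)
  proc-C: need (6, 3, 2, 1) fits (7, 3, 5, 6); releases (1, 0, 2, 2), pool now (8, 3, 7, 8)
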